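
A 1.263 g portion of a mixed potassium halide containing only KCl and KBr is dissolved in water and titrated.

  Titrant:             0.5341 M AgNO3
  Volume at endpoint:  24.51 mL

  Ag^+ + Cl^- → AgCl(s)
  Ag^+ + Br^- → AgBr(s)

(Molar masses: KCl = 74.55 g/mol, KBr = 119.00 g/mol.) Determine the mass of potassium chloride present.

n(AgNO3) = 0.02451 × 0.5341 = 0.01309 mol
Let x = n(KCl), y = n(KBr).
Titrant: 1x + 1y = 0.01309;  mass: 74.55x + 119.00y = 1.263
Solving, x = 6.632 × 10^-3 mol, y = 6.459 × 10^-3 mol
mass of KCl = 6.632 × 10^-3 × 74.55 = 0.4944 g

0.4944 g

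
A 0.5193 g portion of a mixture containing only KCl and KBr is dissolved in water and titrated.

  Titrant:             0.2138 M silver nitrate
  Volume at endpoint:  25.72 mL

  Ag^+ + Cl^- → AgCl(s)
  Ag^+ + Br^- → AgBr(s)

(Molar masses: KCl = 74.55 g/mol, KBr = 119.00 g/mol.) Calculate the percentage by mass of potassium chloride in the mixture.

n(AgNO3) = 0.02572 × 0.2138 = 5.499 × 10^-3 mol
Let x = n(KCl), y = n(KBr).
Titrant: 1x + 1y = 5.499 × 10^-3;  mass: 74.55x + 119.00y = 0.5193
Solving, x = 3.039 × 10^-3 mol, y = 2.460 × 10^-3 mol
mass of KCl = 3.039 × 10^-3 × 74.55 = 0.2265 g
% KCl = 0.2265 / 0.5193 × 100 = 43.62 %

43.62 %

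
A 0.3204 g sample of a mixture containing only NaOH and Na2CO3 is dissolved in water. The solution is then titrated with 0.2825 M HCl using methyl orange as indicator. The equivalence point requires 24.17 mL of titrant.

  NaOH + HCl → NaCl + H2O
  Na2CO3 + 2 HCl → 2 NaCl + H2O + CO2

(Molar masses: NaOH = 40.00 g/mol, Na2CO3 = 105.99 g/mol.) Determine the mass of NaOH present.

n(HCl) = 0.02417 × 0.2825 = 6.828 × 10^-3 mol
Let x = n(NaOH), y = n(Na2CO3).
Titrant: 1x + 2y = 6.828 × 10^-3;  mass: 40.00x + 105.99y = 0.3204
Solving, x = 3.190 × 10^-3 mol, y = 1.819 × 10^-3 mol
mass of NaOH = 3.190 × 10^-3 × 40.00 = 0.1276 g

0.1276 g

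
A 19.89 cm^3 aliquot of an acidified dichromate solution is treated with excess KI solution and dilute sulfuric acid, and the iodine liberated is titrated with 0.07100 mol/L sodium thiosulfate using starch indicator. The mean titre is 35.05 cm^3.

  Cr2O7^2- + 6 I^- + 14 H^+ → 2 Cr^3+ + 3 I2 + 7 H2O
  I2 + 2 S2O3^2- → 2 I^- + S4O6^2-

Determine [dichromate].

n(S2O3^2-) = 0.03505 × 0.07100 = 2.489 × 10^-3 mol
n(I2) = n(S2O3^2-)/2 = 1.244 × 10^-3 mol
From the 1:3 ratio, n(Cr2O7^2-) in the aliquot = 1/3 × 1.244 × 10^-3 = 4.148 × 10^-4 mol
[Cr2O7^2-] = 4.148 × 10^-4 / 0.01989 = 0.02085 mol/L

0.02085 mol/L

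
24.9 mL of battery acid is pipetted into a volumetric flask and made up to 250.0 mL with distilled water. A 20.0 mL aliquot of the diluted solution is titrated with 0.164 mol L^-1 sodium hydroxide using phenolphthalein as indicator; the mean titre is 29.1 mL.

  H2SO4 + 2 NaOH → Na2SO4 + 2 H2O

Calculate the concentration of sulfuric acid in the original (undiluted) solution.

1.20 mol/L

n(NaOH) = 0.0291 × 0.164 = 4.77 × 10^-3 mol
From the 1:2 ratio, n(H2SO4) in the aliquot = 1/2 × 4.77 × 10^-3 = 2.39 × 10^-3 mol
[H2SO4]_dilute = 2.39 × 10^-3 / 0.0200 = 0.119 mol/L
Dilution factor = 250.0 / 24.9 = 10.04
[H2SO4]_stock = 0.119 × 10.04 = 1.20 mol/L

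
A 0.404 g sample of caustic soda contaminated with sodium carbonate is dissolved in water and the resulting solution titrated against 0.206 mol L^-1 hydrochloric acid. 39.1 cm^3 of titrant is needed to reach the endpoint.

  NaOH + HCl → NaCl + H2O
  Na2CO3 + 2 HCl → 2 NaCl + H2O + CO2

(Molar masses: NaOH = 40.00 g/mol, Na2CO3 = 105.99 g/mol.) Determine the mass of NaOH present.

0.0703 g

n(HCl) = 0.0391 × 0.206 = 8.05 × 10^-3 mol
Let x = n(NaOH), y = n(Na2CO3).
Titrant: 1x + 2y = 8.05 × 10^-3;  mass: 40.00x + 105.99y = 0.404
Solving, x = 1.76 × 10^-3 mol, y = 3.15 × 10^-3 mol
mass of NaOH = 1.76 × 10^-3 × 40.00 = 0.0703 g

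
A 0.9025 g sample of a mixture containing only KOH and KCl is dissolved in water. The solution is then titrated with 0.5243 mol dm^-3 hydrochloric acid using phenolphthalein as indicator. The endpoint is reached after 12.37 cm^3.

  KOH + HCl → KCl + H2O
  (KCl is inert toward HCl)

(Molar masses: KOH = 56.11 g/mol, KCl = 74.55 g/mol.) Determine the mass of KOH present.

n(HCl) = 0.01237 × 0.5243 = 6.486 × 10^-3 mol
Let x = n(KOH), y = n(KCl).
Titrant: 1x = 6.486 × 10^-3;  mass: 56.11x + 74.55y = 0.9025
Solving, x = 6.486 × 10^-3 mol, y = 7.225 × 10^-3 mol
mass of KOH = 6.486 × 10^-3 × 56.11 = 0.3639 g

0.3639 g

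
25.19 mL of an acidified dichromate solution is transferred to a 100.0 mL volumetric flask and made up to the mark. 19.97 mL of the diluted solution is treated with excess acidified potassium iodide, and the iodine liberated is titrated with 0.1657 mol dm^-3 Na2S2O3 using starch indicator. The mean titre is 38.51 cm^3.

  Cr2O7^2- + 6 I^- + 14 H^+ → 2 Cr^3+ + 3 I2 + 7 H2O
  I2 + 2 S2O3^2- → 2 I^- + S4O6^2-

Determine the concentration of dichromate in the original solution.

n(S2O3^2-) = 0.03851 × 0.1657 = 6.381 × 10^-3 mol
n(I2) = n(S2O3^2-)/2 = 3.191 × 10^-3 mol
From the 1:3 ratio, n(Cr2O7^2-) in the aliquot = 1/3 × 3.191 × 10^-3 = 1.064 × 10^-3 mol
[Cr2O7^2-]_dilute = 1.064 × 10^-3 / 0.01997 = 0.05326 mol/L
[Cr2O7^2-]_original = 0.05326 × 100.0/25.19 = 0.2114 mol/L

0.2114 mol/L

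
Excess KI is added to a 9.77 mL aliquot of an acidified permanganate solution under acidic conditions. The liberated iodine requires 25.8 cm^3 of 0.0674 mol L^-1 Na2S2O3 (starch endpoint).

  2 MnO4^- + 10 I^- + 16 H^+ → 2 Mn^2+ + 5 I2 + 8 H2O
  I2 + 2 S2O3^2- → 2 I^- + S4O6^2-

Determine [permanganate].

n(S2O3^2-) = 0.0258 × 0.0674 = 1.74 × 10^-3 mol
n(I2) = n(S2O3^2-)/2 = 8.69 × 10^-4 mol
From the 2:5 ratio, n(MnO4^-) in the aliquot = 2/5 × 8.69 × 10^-4 = 3.48 × 10^-4 mol
[MnO4^-] = 3.48 × 10^-4 / 0.00977 = 0.0356 mol/L

0.0356 mol/L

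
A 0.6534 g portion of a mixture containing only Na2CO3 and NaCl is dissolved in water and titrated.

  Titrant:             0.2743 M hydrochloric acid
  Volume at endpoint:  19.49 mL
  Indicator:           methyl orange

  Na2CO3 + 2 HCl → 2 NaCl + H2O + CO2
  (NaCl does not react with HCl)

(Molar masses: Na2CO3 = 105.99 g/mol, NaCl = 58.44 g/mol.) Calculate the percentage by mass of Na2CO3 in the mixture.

43.36 %

n(HCl) = 0.01949 × 0.2743 = 5.346 × 10^-3 mol
Let x = n(Na2CO3), y = n(NaCl).
Titrant: 2x = 5.346 × 10^-3;  mass: 105.99x + 58.44y = 0.6534
Solving, x = 2.673 × 10^-3 mol, y = 6.333 × 10^-3 mol
mass of Na2CO3 = 2.673 × 10^-3 × 105.99 = 0.2833 g
% Na2CO3 = 0.2833 / 0.6534 × 100 = 43.36 %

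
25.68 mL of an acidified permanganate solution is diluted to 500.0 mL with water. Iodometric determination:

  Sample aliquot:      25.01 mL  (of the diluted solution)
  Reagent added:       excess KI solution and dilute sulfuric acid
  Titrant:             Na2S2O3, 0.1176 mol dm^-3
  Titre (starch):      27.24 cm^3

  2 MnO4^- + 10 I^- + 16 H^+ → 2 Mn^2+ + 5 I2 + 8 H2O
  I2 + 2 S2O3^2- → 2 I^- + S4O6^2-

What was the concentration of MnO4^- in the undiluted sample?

n(S2O3^2-) = 0.02724 × 0.1176 = 3.203 × 10^-3 mol
n(I2) = n(S2O3^2-)/2 = 1.602 × 10^-3 mol
From the 2:5 ratio, n(MnO4^-) in the aliquot = 2/5 × 1.602 × 10^-3 = 6.407 × 10^-4 mol
[MnO4^-]_dilute = 6.407 × 10^-4 / 0.02501 = 0.02562 mol/L
[MnO4^-]_original = 0.02562 × 500.0/25.68 = 0.4988 mol/L

0.4988 mol/L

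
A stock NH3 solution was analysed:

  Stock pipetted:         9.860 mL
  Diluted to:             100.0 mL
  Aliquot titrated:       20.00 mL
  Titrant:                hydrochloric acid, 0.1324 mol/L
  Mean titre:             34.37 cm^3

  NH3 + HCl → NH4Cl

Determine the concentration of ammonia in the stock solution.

n(HCl) = 0.03437 × 0.1324 = 4.551 × 10^-3 mol
n(NH3) in the aliquot = 4.551 × 10^-3 mol (1:1 ratio)
[NH3]_dilute = 4.551 × 10^-3 / 0.02000 = 0.2275 mol/L
Dilution factor = 100.0 / 9.860 = 10.14
[NH3]_stock = 0.2275 × 10.14 = 2.308 mol/L

2.308 mol/L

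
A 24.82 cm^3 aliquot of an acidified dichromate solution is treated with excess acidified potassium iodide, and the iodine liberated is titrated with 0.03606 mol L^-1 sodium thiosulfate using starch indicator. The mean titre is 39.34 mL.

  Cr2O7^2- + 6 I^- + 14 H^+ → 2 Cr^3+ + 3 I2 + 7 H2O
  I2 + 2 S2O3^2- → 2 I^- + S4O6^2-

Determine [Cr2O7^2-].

n(S2O3^2-) = 0.03934 × 0.03606 = 1.419 × 10^-3 mol
n(I2) = n(S2O3^2-)/2 = 7.093 × 10^-4 mol
From the 1:3 ratio, n(Cr2O7^2-) in the aliquot = 1/3 × 7.093 × 10^-4 = 2.364 × 10^-4 mol
[Cr2O7^2-] = 2.364 × 10^-4 / 0.02482 = 0.009526 mol/L

0.009526 mol/L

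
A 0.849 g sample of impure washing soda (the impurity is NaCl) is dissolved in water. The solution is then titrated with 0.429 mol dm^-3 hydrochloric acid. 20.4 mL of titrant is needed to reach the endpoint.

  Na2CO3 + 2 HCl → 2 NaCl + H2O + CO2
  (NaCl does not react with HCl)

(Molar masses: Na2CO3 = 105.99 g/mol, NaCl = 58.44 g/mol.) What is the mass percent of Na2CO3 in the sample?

n(HCl) = 0.0204 × 0.429 = 8.75 × 10^-3 mol
Let x = n(Na2CO3), y = n(NaCl).
Titrant: 2x = 8.75 × 10^-3;  mass: 105.99x + 58.44y = 0.849
Solving, x = 4.38 × 10^-3 mol, y = 6.59 × 10^-3 mol
mass of Na2CO3 = 4.38 × 10^-3 × 105.99 = 0.464 g
% Na2CO3 = 0.464 / 0.849 × 100 = 54.6 %

54.6 %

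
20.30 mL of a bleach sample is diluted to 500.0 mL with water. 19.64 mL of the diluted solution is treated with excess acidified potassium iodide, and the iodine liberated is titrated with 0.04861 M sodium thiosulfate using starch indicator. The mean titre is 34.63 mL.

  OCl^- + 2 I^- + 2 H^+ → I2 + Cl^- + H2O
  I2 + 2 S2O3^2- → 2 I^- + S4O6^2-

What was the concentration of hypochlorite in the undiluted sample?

1.056 M

n(S2O3^2-) = 0.03463 × 0.04861 = 1.683 × 10^-3 mol
n(I2) = n(S2O3^2-)/2 = 8.417 × 10^-4 mol
n(OCl^-) in the aliquot = 8.417 × 10^-4 mol (1:1 ratio)
[OCl^-]_dilute = 8.417 × 10^-4 / 0.01964 = 0.04286 mol/L
[OCl^-]_original = 0.04286 × 500.0/20.30 = 1.056 mol/L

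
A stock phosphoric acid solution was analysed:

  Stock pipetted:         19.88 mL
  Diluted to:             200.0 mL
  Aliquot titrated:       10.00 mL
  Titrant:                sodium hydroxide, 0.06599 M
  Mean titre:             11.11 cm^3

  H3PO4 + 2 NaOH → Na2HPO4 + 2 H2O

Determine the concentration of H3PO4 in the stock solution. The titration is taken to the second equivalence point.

0.3688 M

n(NaOH) = 0.01111 × 0.06599 = 7.331 × 10^-4 mol
From the 1:2 ratio, n(H3PO4) in the aliquot = 1/2 × 7.331 × 10^-4 = 3.666 × 10^-4 mol
[H3PO4]_dilute = 3.666 × 10^-4 / 0.01000 = 0.03666 mol/L
Dilution factor = 200.0 / 19.88 = 10.06
[H3PO4]_stock = 0.03666 × 10.06 = 0.3688 mol/L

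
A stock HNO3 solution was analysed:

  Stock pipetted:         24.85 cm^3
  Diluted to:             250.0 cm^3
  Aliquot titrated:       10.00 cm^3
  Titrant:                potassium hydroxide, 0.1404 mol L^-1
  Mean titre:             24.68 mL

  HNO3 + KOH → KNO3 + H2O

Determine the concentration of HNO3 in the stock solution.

n(KOH) = 0.02468 × 0.1404 = 3.465 × 10^-3 mol
n(HNO3) in the aliquot = 3.465 × 10^-3 mol (1:1 ratio)
[HNO3]_dilute = 3.465 × 10^-3 / 0.01000 = 0.3465 mol/L
Dilution factor = 250.0 / 24.85 = 10.06
[HNO3]_stock = 0.3465 × 10.06 = 3.486 mol/L

3.486 mol/L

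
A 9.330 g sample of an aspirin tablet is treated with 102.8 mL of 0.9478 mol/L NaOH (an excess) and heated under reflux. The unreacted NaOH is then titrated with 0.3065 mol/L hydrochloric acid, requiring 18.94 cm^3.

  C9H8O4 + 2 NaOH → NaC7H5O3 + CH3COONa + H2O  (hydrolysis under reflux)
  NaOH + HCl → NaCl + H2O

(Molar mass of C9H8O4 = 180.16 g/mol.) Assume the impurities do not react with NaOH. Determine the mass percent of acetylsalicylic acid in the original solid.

88.47 %

n(NaOH) added = 0.1028 × 0.9478 = 0.09743 mol
n(HCl) used in back-titration = 0.01894 × 0.3065 = 5.805 × 10^-3 mol
n(NaOH) left over = 5.805 × 10^-3 mol (1:1 ratio)
n(NaOH) consumed by analyte = 0.09743 − 5.805 × 10^-3 = 0.09163 mol
From the 1:2 ratio, n(C9H8O4) = 1/2 × 0.09163 = 0.04581 mol
mass of C9H8O4 = 0.04581 × 180.16 = 8.254 g
% C9H8O4 = 8.254 / 9.330 × 100 = 88.47 %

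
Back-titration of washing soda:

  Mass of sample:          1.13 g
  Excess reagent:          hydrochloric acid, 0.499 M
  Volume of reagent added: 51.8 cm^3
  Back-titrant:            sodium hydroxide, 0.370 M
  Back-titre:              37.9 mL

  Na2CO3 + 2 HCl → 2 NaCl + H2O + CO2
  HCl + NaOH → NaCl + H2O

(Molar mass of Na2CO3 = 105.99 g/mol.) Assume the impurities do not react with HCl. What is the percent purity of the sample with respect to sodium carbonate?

55.5 %

n(HCl) added = 0.0518 × 0.499 = 0.0258 mol
n(NaOH) used in back-titration = 0.0379 × 0.370 = 0.0140 mol
n(HCl) left over = 0.0140 mol (1:1 ratio)
n(HCl) consumed by analyte = 0.0258 − 0.0140 = 0.0118 mol
From the 1:2 ratio, n(Na2CO3) = 1/2 × 0.0118 = 5.91 × 10^-3 mol
mass of Na2CO3 = 5.91 × 10^-3 × 105.99 = 0.627 g
% Na2CO3 = 0.627 / 1.13 × 100 = 55.5 %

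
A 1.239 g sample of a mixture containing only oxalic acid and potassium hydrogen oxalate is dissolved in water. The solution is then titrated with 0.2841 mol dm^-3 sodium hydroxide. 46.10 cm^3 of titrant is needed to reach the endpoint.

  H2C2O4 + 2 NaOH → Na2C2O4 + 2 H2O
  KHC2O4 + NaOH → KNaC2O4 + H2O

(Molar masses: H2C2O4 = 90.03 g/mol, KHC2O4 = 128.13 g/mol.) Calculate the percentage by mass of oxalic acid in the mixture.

n(NaOH) = 0.04610 × 0.2841 = 0.01310 mol
Let x = n(H2C2O4), y = n(KHC2O4).
Titrant: 2x + 1y = 0.01310;  mass: 90.03x + 128.13y = 1.239
Solving, x = 2.642 × 10^-3 mol, y = 7.814 × 10^-3 mol
mass of H2C2O4 = 2.642 × 10^-3 × 90.03 = 0.2378 g
% H2C2O4 = 0.2378 / 1.239 × 100 = 19.20 %

19.20 %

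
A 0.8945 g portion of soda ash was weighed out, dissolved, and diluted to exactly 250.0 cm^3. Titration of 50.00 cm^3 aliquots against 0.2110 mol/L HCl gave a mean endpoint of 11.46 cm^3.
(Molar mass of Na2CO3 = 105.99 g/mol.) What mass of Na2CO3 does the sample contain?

0.6407 g

Na2CO3 + 2 HCl → 2 NaCl + H2O + CO2
n(HCl) per titration = 0.01146 × 0.2110 = 2.418 × 10^-3 mol
From the 1:2 ratio, n(Na2CO3) in each aliquot = 1/2 × 2.418 × 10^-3 = 1.209 × 10^-3 mol
n(Na2CO3) in the whole flask = 1.209 × 10^-3 × 250.0/50.00 = 6.045 × 10^-3 mol
mass of Na2CO3 = 6.045 × 10^-3 × 105.99 = 0.6407 g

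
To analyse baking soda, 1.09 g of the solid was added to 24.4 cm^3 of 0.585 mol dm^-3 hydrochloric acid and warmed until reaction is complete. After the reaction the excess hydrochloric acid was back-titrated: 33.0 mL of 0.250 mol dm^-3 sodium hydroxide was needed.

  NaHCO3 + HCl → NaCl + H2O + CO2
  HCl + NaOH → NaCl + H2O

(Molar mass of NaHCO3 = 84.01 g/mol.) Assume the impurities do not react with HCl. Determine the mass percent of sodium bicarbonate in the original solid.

n(HCl) added = 0.0244 × 0.585 = 0.0143 mol
n(NaOH) used in back-titration = 0.0330 × 0.250 = 8.25 × 10^-3 mol
n(HCl) left over = 8.25 × 10^-3 mol (1:1 ratio)
n(HCl) consumed by analyte = 0.0143 − 8.25 × 10^-3 = 6.02 × 10^-3 mol
n(NaHCO3) = 6.02 × 10^-3 mol (1:1 ratio)
mass of NaHCO3 = 6.02 × 10^-3 × 84.01 = 0.506 g
% NaHCO3 = 0.506 / 1.09 × 100 = 46.4 %

46.4 %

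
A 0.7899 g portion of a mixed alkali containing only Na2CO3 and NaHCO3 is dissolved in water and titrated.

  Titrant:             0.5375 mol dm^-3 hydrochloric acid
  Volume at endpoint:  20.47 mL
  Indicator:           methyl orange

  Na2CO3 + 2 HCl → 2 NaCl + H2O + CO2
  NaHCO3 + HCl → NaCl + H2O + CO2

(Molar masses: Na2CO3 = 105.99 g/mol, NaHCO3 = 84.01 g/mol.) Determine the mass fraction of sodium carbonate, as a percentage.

29.08 %

n(HCl) = 0.02047 × 0.5375 = 0.01100 mol
Let x = n(Na2CO3), y = n(NaHCO3).
Titrant: 2x + 1y = 0.01100;  mass: 105.99x + 84.01y = 0.7899
Solving, x = 2.167 × 10^-3 mol, y = 6.668 × 10^-3 mol
mass of Na2CO3 = 2.167 × 10^-3 × 105.99 = 0.2297 g
% Na2CO3 = 0.2297 / 0.7899 × 100 = 29.08 %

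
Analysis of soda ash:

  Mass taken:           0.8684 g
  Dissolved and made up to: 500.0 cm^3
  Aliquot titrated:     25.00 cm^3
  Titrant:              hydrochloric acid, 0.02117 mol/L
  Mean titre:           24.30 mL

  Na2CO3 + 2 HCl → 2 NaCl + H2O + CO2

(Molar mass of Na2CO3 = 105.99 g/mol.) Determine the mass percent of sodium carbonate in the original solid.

62.79 %

n(HCl) per titration = 0.02430 × 0.02117 = 5.144 × 10^-4 mol
From the 1:2 ratio, n(Na2CO3) in each aliquot = 1/2 × 5.144 × 10^-4 = 2.572 × 10^-4 mol
n(Na2CO3) in the whole flask = 2.572 × 10^-4 × 500.0/25.00 = 5.144 × 10^-3 mol
mass of Na2CO3 = 5.144 × 10^-3 × 105.99 = 0.5452 g
% Na2CO3 = 0.5452 / 0.8684 × 100 = 62.79 %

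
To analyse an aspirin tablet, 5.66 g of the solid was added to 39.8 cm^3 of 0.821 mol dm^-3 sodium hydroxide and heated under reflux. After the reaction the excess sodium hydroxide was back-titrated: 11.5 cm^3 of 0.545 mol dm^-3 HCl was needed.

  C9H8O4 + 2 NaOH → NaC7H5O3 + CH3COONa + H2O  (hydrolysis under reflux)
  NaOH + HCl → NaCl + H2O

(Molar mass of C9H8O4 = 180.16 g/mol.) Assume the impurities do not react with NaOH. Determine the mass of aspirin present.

2.38 g

n(NaOH) added = 0.0398 × 0.821 = 0.0327 mol
n(HCl) used in back-titration = 0.0115 × 0.545 = 6.27 × 10^-3 mol
n(NaOH) left over = 6.27 × 10^-3 mol (1:1 ratio)
n(NaOH) consumed by analyte = 0.0327 − 6.27 × 10^-3 = 0.0264 mol
From the 1:2 ratio, n(C9H8O4) = 1/2 × 0.0264 = 0.0132 mol
mass of C9H8O4 = 0.0132 × 180.16 = 2.38 g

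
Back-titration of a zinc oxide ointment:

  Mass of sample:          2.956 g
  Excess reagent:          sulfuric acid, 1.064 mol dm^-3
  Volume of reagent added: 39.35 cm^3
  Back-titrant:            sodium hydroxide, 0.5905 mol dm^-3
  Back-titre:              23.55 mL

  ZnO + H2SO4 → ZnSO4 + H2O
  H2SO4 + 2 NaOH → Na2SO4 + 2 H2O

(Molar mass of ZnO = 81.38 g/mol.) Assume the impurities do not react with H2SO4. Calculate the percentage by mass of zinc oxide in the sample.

n(H2SO4) added = 0.03935 × 1.064 = 0.04187 mol
n(NaOH) used in back-titration = 0.02355 × 0.5905 = 0.01391 mol
From the 1:2 ratio, n(H2SO4) left over = 1/2 × 0.01391 = 6.953 × 10^-3 mol
n(H2SO4) consumed by analyte = 0.04187 − 6.953 × 10^-3 = 0.03492 mol
n(ZnO) = 0.03492 mol (1:1 ratio)
mass of ZnO = 0.03492 × 81.38 = 2.841 g
% ZnO = 2.841 / 2.956 × 100 = 96.12 %

96.12 %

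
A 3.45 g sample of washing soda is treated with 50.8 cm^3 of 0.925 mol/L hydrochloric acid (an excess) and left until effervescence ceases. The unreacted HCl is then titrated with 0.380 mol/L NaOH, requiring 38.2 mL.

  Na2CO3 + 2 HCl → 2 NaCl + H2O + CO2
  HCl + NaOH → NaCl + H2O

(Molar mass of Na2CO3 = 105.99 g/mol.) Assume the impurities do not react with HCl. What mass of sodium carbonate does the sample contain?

1.72 g

n(HCl) added = 0.0508 × 0.925 = 0.0470 mol
n(NaOH) used in back-titration = 0.0382 × 0.380 = 0.0145 mol
n(HCl) left over = 0.0145 mol (1:1 ratio)
n(HCl) consumed by analyte = 0.0470 − 0.0145 = 0.0325 mol
From the 1:2 ratio, n(Na2CO3) = 1/2 × 0.0325 = 0.0162 mol
mass of Na2CO3 = 0.0162 × 105.99 = 1.72 g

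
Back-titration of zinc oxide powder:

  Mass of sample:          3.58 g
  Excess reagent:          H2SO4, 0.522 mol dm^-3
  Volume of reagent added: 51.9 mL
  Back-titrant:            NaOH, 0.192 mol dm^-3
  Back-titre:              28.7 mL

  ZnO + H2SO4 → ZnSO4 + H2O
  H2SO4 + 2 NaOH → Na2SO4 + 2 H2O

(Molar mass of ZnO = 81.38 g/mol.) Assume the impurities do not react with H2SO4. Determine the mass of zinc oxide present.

1.98 g

n(H2SO4) added = 0.0519 × 0.522 = 0.0271 mol
n(NaOH) used in back-titration = 0.0287 × 0.192 = 5.51 × 10^-3 mol
From the 1:2 ratio, n(H2SO4) left over = 1/2 × 5.51 × 10^-3 = 2.76 × 10^-3 mol
n(H2SO4) consumed by analyte = 0.0271 − 2.76 × 10^-3 = 0.0243 mol
n(ZnO) = 0.0243 mol (1:1 ratio)
mass of ZnO = 0.0243 × 81.38 = 1.98 g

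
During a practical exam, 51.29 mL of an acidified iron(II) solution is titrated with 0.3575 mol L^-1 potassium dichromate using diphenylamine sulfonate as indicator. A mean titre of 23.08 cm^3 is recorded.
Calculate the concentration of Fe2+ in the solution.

0.9652 mol/L

Cr2O7^2- + 6 Fe^2+ + 14 H^+ → 2 Cr^3+ + 6 Fe^3+ + 7 H2O
n(K2Cr2O7) = 0.02308 L × 0.3575 mol/L = 8.251 × 10^-3 mol
From the 6:1 mole ratio, n(Fe2+) = 6/1 × 8.251 × 10^-3 = 0.04951 mol
[Fe2+] = 0.04951 mol / 0.05129 L = 0.9652 mol/L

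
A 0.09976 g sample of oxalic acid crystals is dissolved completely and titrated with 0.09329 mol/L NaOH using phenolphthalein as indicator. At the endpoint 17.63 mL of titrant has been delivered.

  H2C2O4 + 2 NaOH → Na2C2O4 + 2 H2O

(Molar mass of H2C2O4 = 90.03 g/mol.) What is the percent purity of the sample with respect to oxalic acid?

74.21 %

n(NaOH) = 0.01763 L × 0.09329 mol/L = 1.645 × 10^-3 mol
From the 1:2 ratio, n(H2C2O4) = 1/2 × 1.645 × 10^-3 = 8.224 × 10^-4 mol
mass of H2C2O4 = 8.224 × 10^-4 × 90.03 g/mol = 0.07404 g
% H2C2O4 = 0.07404 / 0.09976 × 100 = 74.21 %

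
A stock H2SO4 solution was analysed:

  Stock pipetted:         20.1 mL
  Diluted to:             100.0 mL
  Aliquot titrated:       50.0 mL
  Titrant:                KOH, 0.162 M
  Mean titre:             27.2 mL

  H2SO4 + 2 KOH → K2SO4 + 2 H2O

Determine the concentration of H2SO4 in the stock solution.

0.219 M

n(KOH) = 0.0272 × 0.162 = 4.41 × 10^-3 mol
From the 1:2 ratio, n(H2SO4) in the aliquot = 1/2 × 4.41 × 10^-3 = 2.20 × 10^-3 mol
[H2SO4]_dilute = 2.20 × 10^-3 / 0.0500 = 0.0441 mol/L
Dilution factor = 100.0 / 20.1 = 4.975
[H2SO4]_stock = 0.0441 × 4.975 = 0.219 mol/L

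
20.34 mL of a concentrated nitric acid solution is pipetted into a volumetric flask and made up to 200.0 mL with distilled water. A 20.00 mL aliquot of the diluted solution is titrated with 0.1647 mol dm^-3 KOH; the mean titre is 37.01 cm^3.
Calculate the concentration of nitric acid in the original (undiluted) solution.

2.997 mol/L

HNO3 + KOH → KNO3 + H2O
n(KOH) = 0.03701 × 0.1647 = 6.096 × 10^-3 mol
n(HNO3) in the aliquot = 6.096 × 10^-3 mol (1:1 ratio)
[HNO3]_dilute = 6.096 × 10^-3 / 0.02000 = 0.3048 mol/L
Dilution factor = 200.0 / 20.34 = 9.833
[HNO3]_stock = 0.3048 × 9.833 = 2.997 mol/L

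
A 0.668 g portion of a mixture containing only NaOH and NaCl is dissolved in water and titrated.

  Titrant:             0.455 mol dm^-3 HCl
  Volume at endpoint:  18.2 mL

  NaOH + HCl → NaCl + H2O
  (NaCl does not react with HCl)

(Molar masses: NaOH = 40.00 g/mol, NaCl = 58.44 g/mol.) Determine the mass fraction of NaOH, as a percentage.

n(HCl) = 0.0182 × 0.455 = 8.28 × 10^-3 mol
Let x = n(NaOH), y = n(NaCl).
Titrant: 1x = 8.28 × 10^-3;  mass: 40.00x + 58.44y = 0.668
Solving, x = 8.28 × 10^-3 mol, y = 5.76 × 10^-3 mol
mass of NaOH = 8.28 × 10^-3 × 40.00 = 0.331 g
% NaOH = 0.331 / 0.668 × 100 = 49.6 %

49.6 %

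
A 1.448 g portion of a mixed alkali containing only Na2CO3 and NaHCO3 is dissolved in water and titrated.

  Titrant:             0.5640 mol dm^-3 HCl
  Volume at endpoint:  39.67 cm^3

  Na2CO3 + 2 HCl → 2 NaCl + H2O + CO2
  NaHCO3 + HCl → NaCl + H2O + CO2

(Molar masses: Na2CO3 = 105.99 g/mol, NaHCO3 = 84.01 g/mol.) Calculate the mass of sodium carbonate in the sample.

n(HCl) = 0.03967 × 0.5640 = 0.02237 mol
Let x = n(Na2CO3), y = n(NaHCO3).
Titrant: 2x + 1y = 0.02237;  mass: 105.99x + 84.01y = 1.448
Solving, x = 6.958 × 10^-3 mol, y = 8.457 × 10^-3 mol
mass of Na2CO3 = 6.958 × 10^-3 × 105.99 = 0.7375 g

0.7375 g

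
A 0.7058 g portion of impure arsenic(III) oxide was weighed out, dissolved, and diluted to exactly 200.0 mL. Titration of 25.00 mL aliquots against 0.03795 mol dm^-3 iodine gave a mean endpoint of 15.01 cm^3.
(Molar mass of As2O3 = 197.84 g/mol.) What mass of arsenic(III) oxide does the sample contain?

As2O3 + 2 I2 + 2 H2O → As2O5 + 4 HI
n(I2) per titration = 0.01501 × 0.03795 = 5.696 × 10^-4 mol
From the 1:2 ratio, n(As2O3) in each aliquot = 1/2 × 5.696 × 10^-4 = 2.848 × 10^-4 mol
n(As2O3) in the whole flask = 2.848 × 10^-4 × 200.0/25.00 = 2.279 × 10^-3 mol
mass of As2O3 = 2.279 × 10^-3 × 197.84 = 0.4508 g

0.4508 g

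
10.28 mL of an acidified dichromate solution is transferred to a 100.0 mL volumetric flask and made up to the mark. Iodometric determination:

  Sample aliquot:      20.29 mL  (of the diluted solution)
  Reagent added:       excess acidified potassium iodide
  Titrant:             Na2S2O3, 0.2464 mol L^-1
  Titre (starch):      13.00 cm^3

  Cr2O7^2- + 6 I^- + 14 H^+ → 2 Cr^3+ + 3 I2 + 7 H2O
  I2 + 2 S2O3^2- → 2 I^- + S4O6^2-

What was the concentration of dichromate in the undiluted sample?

n(S2O3^2-) = 0.01300 × 0.2464 = 3.203 × 10^-3 mol
n(I2) = n(S2O3^2-)/2 = 1.602 × 10^-3 mol
From the 1:3 ratio, n(Cr2O7^2-) in the aliquot = 1/3 × 1.602 × 10^-3 = 5.339 × 10^-4 mol
[Cr2O7^2-]_dilute = 5.339 × 10^-4 / 0.02029 = 0.02631 mol/L
[Cr2O7^2-]_original = 0.02631 × 100.0/10.28 = 0.2560 mol/L

0.2560 mol/L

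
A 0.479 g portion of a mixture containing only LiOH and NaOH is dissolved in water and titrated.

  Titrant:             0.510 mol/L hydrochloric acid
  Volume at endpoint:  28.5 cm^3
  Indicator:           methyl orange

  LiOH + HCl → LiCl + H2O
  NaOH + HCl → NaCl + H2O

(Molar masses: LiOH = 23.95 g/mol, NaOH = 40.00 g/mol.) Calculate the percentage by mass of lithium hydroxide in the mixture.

31.9 %

n(HCl) = 0.0285 × 0.510 = 0.0145 mol
Let x = n(LiOH), y = n(NaOH).
Titrant: 1x + 1y = 0.0145;  mass: 23.95x + 40.00y = 0.479
Solving, x = 6.38 × 10^-3 mol, y = 8.15 × 10^-3 mol
mass of LiOH = 6.38 × 10^-3 × 23.95 = 0.153 g
% LiOH = 0.153 / 0.479 × 100 = 31.9 %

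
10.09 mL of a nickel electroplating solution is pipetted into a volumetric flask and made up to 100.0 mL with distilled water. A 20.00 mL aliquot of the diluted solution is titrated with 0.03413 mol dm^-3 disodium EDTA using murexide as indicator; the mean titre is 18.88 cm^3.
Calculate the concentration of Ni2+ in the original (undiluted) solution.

0.3193 mol/L

Ni^2+ + EDTA^4- → [Ni(EDTA)]^2-
n(EDTA) = 0.01888 × 0.03413 = 6.444 × 10^-4 mol
n(Ni2+) in the aliquot = 6.444 × 10^-4 mol (1:1 ratio)
[Ni2+]_dilute = 6.444 × 10^-4 / 0.02000 = 0.03222 mol/L
Dilution factor = 100.0 / 10.09 = 9.911
[Ni2+]_stock = 0.03222 × 9.911 = 0.3193 mol/L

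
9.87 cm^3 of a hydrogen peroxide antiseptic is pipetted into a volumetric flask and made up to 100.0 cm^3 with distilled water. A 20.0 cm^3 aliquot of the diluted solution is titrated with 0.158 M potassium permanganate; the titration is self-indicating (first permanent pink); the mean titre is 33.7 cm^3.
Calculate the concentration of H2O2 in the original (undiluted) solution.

2 MnO4^- + 5 H2O2 + 6 H^+ → 2 Mn^2+ + 5 O2 + 8 H2O
n(KMnO4) = 0.0337 × 0.158 = 5.32 × 10^-3 mol
From the 5:2 ratio, n(H2O2) in the aliquot = 5/2 × 5.32 × 10^-3 = 0.0133 mol
[H2O2]_dilute = 0.0133 / 0.0200 = 0.666 mol/L
Dilution factor = 100.0 / 9.87 = 10.13
[H2O2]_stock = 0.666 × 10.13 = 6.74 mol/L

6.74 M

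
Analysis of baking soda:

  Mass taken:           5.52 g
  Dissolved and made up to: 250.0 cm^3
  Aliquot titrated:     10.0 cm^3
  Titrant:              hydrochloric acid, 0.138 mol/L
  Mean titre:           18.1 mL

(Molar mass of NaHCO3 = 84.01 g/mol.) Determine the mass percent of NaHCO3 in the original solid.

95.0 %

NaHCO3 + HCl → NaCl + H2O + CO2
n(HCl) per titration = 0.0181 × 0.138 = 2.50 × 10^-3 mol
n(NaHCO3) in each aliquot = 2.50 × 10^-3 mol (1:1 ratio)
n(NaHCO3) in the whole flask = 2.50 × 10^-3 × 250.0/10.0 = 0.0624 mol
mass of NaHCO3 = 0.0624 × 84.01 = 5.25 g
% NaHCO3 = 5.25 / 5.52 × 100 = 95.0 %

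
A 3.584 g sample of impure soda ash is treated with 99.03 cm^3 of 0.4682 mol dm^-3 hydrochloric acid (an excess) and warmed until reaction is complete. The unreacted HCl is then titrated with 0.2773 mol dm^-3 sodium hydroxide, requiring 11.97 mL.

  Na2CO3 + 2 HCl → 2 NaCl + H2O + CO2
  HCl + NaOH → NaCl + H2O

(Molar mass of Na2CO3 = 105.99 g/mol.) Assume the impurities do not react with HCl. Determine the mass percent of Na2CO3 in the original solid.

63.65 %

n(HCl) added = 0.09903 × 0.4682 = 0.04637 mol
n(NaOH) used in back-titration = 0.01197 × 0.2773 = 3.319 × 10^-3 mol
n(HCl) left over = 3.319 × 10^-3 mol (1:1 ratio)
n(HCl) consumed by analyte = 0.04637 − 3.319 × 10^-3 = 0.04305 mol
From the 1:2 ratio, n(Na2CO3) = 1/2 × 0.04305 = 0.02152 mol
mass of Na2CO3 = 0.02152 × 105.99 = 2.281 g
% Na2CO3 = 2.281 / 3.584 × 100 = 63.65 %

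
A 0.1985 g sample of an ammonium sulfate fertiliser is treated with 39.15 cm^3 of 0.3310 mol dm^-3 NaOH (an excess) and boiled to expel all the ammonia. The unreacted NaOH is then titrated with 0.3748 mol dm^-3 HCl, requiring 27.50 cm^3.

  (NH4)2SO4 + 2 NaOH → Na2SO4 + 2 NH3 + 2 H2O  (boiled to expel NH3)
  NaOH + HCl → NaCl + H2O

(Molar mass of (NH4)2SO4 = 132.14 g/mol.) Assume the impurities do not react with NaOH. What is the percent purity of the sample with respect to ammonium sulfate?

n(NaOH) added = 0.03915 × 0.3310 = 0.01296 mol
n(HCl) used in back-titration = 0.02750 × 0.3748 = 0.01031 mol
n(NaOH) left over = 0.01031 mol (1:1 ratio)
n(NaOH) consumed by analyte = 0.01296 − 0.01031 = 2.652 × 10^-3 mol
From the 1:2 ratio, n((NH4)2SO4) = 1/2 × 2.652 × 10^-3 = 1.326 × 10^-3 mol
mass of (NH4)2SO4 = 1.326 × 10^-3 × 132.14 = 0.1752 g
% (NH4)2SO4 = 0.1752 / 0.1985 × 100 = 88.26 %

88.26 %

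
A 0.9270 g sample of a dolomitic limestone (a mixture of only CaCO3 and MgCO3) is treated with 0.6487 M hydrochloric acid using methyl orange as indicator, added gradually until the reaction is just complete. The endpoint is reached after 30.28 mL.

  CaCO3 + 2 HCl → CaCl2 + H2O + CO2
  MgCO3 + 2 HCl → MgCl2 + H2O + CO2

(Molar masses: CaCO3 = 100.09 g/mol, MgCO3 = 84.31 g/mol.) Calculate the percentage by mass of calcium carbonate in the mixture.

n(HCl) = 0.03028 × 0.6487 = 0.01964 mol
Let x = n(CaCO3), y = n(MgCO3).
Titrant: 2x + 2y = 0.01964;  mass: 100.09x + 84.31y = 0.9270
Solving, x = 6.272 × 10^-3 mol, y = 3.550 × 10^-3 mol
mass of CaCO3 = 6.272 × 10^-3 × 100.09 = 0.6277 g
% CaCO3 = 0.6277 / 0.9270 × 100 = 67.71 %

67.71 %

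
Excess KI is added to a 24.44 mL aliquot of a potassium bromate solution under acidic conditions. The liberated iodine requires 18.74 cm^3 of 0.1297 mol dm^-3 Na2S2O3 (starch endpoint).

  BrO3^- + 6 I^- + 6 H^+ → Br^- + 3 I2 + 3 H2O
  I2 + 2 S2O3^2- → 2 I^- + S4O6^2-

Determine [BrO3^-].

n(S2O3^2-) = 0.01874 × 0.1297 = 2.431 × 10^-3 mol
n(I2) = n(S2O3^2-)/2 = 1.215 × 10^-3 mol
From the 1:3 ratio, n(BrO3^-) in the aliquot = 1/3 × 1.215 × 10^-3 = 4.051 × 10^-4 mol
[BrO3^-] = 4.051 × 10^-4 / 0.02444 = 0.01658 mol/L

0.01658 mol/L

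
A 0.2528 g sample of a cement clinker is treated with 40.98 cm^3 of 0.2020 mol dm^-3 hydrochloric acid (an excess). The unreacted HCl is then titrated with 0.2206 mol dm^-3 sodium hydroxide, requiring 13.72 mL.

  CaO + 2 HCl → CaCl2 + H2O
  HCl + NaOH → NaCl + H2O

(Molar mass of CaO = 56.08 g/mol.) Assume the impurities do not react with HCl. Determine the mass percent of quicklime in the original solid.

n(HCl) added = 0.04098 × 0.2020 = 8.278 × 10^-3 mol
n(NaOH) used in back-titration = 0.01372 × 0.2206 = 3.027 × 10^-3 mol
n(HCl) left over = 3.027 × 10^-3 mol (1:1 ratio)
n(HCl) consumed by analyte = 8.278 × 10^-3 − 3.027 × 10^-3 = 5.251 × 10^-3 mol
From the 1:2 ratio, n(CaO) = 1/2 × 5.251 × 10^-3 = 2.626 × 10^-3 mol
mass of CaO = 2.626 × 10^-3 × 56.08 = 0.1472 g
% CaO = 0.1472 / 0.2528 × 100 = 58.25 %

58.25 %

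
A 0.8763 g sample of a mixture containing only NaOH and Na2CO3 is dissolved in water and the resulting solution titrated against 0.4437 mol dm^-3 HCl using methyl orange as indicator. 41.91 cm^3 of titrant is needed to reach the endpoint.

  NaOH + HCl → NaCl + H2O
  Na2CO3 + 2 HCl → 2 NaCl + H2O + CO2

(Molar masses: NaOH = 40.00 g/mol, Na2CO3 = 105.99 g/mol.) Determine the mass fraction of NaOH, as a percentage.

38.35 %

n(HCl) = 0.04191 × 0.4437 = 0.01860 mol
Let x = n(NaOH), y = n(Na2CO3).
Titrant: 1x + 2y = 0.01860;  mass: 40.00x + 105.99y = 0.8763
Solving, x = 8.401 × 10^-3 mol, y = 5.097 × 10^-3 mol
mass of NaOH = 8.401 × 10^-3 × 40.00 = 0.3360 g
% NaOH = 0.3360 / 0.8763 × 100 = 38.35 %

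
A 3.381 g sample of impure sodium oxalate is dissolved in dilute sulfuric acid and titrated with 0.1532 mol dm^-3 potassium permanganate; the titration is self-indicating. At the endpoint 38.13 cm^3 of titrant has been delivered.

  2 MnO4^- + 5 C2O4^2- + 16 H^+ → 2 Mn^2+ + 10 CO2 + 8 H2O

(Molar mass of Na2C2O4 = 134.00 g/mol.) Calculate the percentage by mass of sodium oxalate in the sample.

57.88 %

n(KMnO4) = 0.03813 L × 0.1532 mol/L = 5.842 × 10^-3 mol
From the 5:2 ratio, n(Na2C2O4) = 5/2 × 5.842 × 10^-3 = 0.01460 mol
mass of Na2C2O4 = 0.01460 × 134.00 g/mol = 1.957 g
% Na2C2O4 = 1.957 / 3.381 × 100 = 57.88 %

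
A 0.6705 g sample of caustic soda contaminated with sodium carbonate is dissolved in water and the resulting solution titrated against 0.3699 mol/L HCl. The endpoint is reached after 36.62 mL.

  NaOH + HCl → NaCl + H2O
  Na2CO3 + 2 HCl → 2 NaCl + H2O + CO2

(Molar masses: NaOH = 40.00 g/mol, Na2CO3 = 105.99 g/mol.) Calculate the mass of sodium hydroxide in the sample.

n(HCl) = 0.03662 × 0.3699 = 0.01355 mol
Let x = n(NaOH), y = n(Na2CO3).
Titrant: 1x + 2y = 0.01355;  mass: 40.00x + 105.99y = 0.6705
Solving, x = 3.644 × 10^-3 mol, y = 4.951 × 10^-3 mol
mass of NaOH = 3.644 × 10^-3 × 40.00 = 0.1458 g

0.1458 g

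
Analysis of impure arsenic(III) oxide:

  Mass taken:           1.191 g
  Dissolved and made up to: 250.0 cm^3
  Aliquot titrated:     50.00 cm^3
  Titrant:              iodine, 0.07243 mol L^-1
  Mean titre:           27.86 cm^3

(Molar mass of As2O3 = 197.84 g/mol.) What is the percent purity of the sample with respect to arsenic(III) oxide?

83.80 %

As2O3 + 2 I2 + 2 H2O → As2O5 + 4 HI
n(I2) per titration = 0.02786 × 0.07243 = 2.018 × 10^-3 mol
From the 1:2 ratio, n(As2O3) in each aliquot = 1/2 × 2.018 × 10^-3 = 1.009 × 10^-3 mol
n(As2O3) in the whole flask = 1.009 × 10^-3 × 250.0/50.00 = 5.045 × 10^-3 mol
mass of As2O3 = 5.045 × 10^-3 × 197.84 = 0.9981 g
% As2O3 = 0.9981 / 1.191 × 100 = 83.80 %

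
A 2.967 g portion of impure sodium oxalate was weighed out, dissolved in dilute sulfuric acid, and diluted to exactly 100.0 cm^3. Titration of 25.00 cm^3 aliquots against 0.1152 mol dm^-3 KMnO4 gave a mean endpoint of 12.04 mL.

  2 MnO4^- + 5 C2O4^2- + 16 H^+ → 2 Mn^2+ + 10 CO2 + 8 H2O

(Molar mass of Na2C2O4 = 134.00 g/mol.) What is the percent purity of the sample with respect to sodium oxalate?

62.64 %

n(KMnO4) per titration = 0.01204 × 0.1152 = 1.387 × 10^-3 mol
From the 5:2 ratio, n(Na2C2O4) in each aliquot = 5/2 × 1.387 × 10^-3 = 3.468 × 10^-3 mol
n(Na2C2O4) in the whole flask = 3.468 × 10^-3 × 100.0/25.00 = 0.01387 mol
mass of Na2C2O4 = 0.01387 × 134.00 = 1.859 g
% Na2C2O4 = 1.859 / 2.967 × 100 = 62.64 %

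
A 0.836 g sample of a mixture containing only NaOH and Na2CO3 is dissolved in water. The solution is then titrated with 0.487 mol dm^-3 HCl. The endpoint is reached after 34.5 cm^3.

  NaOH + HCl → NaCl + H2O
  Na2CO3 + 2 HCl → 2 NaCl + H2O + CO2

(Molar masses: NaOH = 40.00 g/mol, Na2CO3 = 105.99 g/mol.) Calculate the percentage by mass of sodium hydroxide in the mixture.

20.0 %

n(HCl) = 0.0345 × 0.487 = 0.0168 mol
Let x = n(NaOH), y = n(Na2CO3).
Titrant: 1x + 2y = 0.0168;  mass: 40.00x + 105.99y = 0.836
Solving, x = 4.19 × 10^-3 mol, y = 6.31 × 10^-3 mol
mass of NaOH = 4.19 × 10^-3 × 40.00 = 0.167 g
% NaOH = 0.167 / 0.836 × 100 = 20.0 %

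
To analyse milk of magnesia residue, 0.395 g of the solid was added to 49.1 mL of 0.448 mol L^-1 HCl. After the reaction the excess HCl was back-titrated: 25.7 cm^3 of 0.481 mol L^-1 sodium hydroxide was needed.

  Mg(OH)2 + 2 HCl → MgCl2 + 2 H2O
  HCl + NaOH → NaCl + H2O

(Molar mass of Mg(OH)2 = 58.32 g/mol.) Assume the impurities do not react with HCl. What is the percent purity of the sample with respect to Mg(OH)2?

71.1 %

n(HCl) added = 0.0491 × 0.448 = 0.0220 mol
n(NaOH) used in back-titration = 0.0257 × 0.481 = 0.0124 mol
n(HCl) left over = 0.0124 mol (1:1 ratio)
n(HCl) consumed by analyte = 0.0220 − 0.0124 = 9.64 × 10^-3 mol
From the 1:2 ratio, n(Mg(OH)2) = 1/2 × 9.64 × 10^-3 = 4.82 × 10^-3 mol
mass of Mg(OH)2 = 4.82 × 10^-3 × 58.32 = 0.281 g
% Mg(OH)2 = 0.281 / 0.395 × 100 = 71.1 %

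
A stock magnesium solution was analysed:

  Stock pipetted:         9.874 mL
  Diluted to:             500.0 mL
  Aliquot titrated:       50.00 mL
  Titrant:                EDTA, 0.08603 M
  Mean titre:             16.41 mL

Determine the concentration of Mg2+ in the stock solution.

1.430 M

Mg^2+ + EDTA^4- → [Mg(EDTA)]^2-
n(EDTA) = 0.01641 × 0.08603 = 1.412 × 10^-3 mol
n(Mg2+) in the aliquot = 1.412 × 10^-3 mol (1:1 ratio)
[Mg2+]_dilute = 1.412 × 10^-3 / 0.05000 = 0.02824 mol/L
Dilution factor = 500.0 / 9.874 = 50.64
[Mg2+]_stock = 0.02824 × 50.64 = 1.430 mol/L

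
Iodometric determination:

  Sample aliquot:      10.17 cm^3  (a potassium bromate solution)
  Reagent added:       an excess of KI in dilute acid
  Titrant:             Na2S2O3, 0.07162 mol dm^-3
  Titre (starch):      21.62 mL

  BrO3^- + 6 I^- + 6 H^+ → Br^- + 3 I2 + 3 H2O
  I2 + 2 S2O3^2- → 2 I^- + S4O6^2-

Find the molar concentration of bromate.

0.02538 mol/L

n(S2O3^2-) = 0.02162 × 0.07162 = 1.548 × 10^-3 mol
n(I2) = n(S2O3^2-)/2 = 7.742 × 10^-4 mol
From the 1:3 ratio, n(BrO3^-) in the aliquot = 1/3 × 7.742 × 10^-4 = 2.581 × 10^-4 mol
[BrO3^-] = 2.581 × 10^-4 / 0.01017 = 0.02538 mol/L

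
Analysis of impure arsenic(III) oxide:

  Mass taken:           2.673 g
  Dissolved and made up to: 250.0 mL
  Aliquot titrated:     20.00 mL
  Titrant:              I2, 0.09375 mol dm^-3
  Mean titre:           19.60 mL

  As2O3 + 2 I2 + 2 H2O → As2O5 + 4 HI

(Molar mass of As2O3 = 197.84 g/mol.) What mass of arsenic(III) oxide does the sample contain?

n(I2) per titration = 0.01960 × 0.09375 = 1.838 × 10^-3 mol
From the 1:2 ratio, n(As2O3) in each aliquot = 1/2 × 1.838 × 10^-3 = 9.188 × 10^-4 mol
n(As2O3) in the whole flask = 9.188 × 10^-4 × 250.0/20.00 = 0.01148 mol
mass of As2O3 = 0.01148 × 197.84 = 2.272 g

2.272 g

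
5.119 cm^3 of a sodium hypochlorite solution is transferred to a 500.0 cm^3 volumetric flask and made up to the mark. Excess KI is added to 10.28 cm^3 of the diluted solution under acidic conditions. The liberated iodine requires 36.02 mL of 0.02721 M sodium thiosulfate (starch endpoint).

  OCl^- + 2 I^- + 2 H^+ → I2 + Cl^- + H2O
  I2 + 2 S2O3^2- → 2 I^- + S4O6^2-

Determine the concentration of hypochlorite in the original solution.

4.656 M

n(S2O3^2-) = 0.03602 × 0.02721 = 9.801 × 10^-4 mol
n(I2) = n(S2O3^2-)/2 = 4.901 × 10^-4 mol
n(OCl^-) in the aliquot = 4.901 × 10^-4 mol (1:1 ratio)
[OCl^-]_dilute = 4.901 × 10^-4 / 0.01028 = 0.04767 mol/L
[OCl^-]_original = 0.04767 × 500.0/5.119 = 4.656 mol/L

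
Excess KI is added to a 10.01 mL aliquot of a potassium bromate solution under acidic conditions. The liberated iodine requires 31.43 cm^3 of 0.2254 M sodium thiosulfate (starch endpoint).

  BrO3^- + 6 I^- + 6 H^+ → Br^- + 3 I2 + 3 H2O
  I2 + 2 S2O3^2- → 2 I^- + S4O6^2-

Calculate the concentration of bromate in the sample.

0.1180 M

n(S2O3^2-) = 0.03143 × 0.2254 = 7.084 × 10^-3 mol
n(I2) = n(S2O3^2-)/2 = 3.542 × 10^-3 mol
From the 1:3 ratio, n(BrO3^-) in the aliquot = 1/3 × 3.542 × 10^-3 = 1.181 × 10^-3 mol
[BrO3^-] = 1.181 × 10^-3 / 0.01001 = 0.1180 mol/L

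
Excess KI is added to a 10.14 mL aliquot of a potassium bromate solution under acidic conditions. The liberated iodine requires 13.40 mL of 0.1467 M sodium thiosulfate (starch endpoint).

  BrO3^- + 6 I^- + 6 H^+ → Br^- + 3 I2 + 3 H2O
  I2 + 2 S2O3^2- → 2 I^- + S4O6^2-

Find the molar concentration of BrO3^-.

n(S2O3^2-) = 0.01340 × 0.1467 = 1.966 × 10^-3 mol
n(I2) = n(S2O3^2-)/2 = 9.829 × 10^-4 mol
From the 1:3 ratio, n(BrO3^-) in the aliquot = 1/3 × 9.829 × 10^-4 = 3.276 × 10^-4 mol
[BrO3^-] = 3.276 × 10^-4 / 0.01014 = 0.03231 mol/L

0.03231 M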